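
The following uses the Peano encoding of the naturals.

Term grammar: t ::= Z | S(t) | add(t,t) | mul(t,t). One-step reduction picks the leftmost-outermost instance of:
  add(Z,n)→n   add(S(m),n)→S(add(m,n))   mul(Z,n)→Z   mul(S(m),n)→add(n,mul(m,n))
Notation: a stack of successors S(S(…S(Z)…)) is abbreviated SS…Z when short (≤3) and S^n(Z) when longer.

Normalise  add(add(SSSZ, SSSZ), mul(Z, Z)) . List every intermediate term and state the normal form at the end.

  start: add(add(SSSZ, SSSZ), mul(Z, Z))
  →1  add(S(add(SSZ, SSSZ)), mul(Z, Z))
  →2  S(add(add(SSZ, SSSZ), mul(Z, Z)))
  →3  S(add(S(add(SZ, SSSZ)), mul(Z, Z)))
  →4  S(S(add(add(SZ, SSSZ), mul(Z, Z))))
  →5  S(S(add(S(add(Z, SSSZ)), mul(Z, Z))))
  →6  S(S(S(add(add(Z, SSSZ), mul(Z, Z)))))
  →7  S(S(S(add(SSSZ, mul(Z, Z)))))
  →8  S(S(S(S(add(SSZ, mul(Z, Z))))))
  →9  S(S(S(S(S(add(SZ, mul(Z, Z)))))))
  →10  S(S(S(S(S(S(add(Z, mul(Z, Z))))))))
  →11  S(S(S(S(S(S(mul(Z, Z)))))))
  →12  S^6(Z)

Answer: normal form = S^6(Z)  (in 12 steps)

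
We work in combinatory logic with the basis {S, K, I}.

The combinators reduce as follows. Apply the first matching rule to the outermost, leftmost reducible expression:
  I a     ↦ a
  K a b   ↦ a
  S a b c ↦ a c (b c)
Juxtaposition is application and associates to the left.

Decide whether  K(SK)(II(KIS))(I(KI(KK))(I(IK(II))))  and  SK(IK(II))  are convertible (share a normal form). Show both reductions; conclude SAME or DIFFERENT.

Answer: SAME — A ⇓ SK(KI), B ⇓ SK(KI)

Reduction:
Term A:
  start: K(SK)(II(KIS))(I(KI(KK))(I(IK(II))))
  →1  SK(I(KI(KK))(I(IK(II))))
  →2  SK(KI(KK)(I(IK(II))))
  →3  SK(I(I(IK(II))))
  →4  SK(I(IK(II)))
  →5  SK(IK(II))
  →6  SK(K(II))
  →7  SK(KI)

Term B:
  start: SK(IK(II))
  →1  SK(K(II))
  →2  SK(KI)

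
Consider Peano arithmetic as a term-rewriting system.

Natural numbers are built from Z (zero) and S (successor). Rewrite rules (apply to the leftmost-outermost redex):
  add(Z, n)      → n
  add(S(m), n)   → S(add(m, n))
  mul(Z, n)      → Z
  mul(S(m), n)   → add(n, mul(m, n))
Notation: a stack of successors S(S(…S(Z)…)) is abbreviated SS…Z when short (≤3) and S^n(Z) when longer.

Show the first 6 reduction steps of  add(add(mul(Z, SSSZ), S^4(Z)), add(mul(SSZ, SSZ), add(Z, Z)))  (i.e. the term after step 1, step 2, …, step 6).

  start: add(add(mul(Z, SSSZ), S^4(Z)), add(mul(SSZ, SSZ), add(Z, Z)))
  →1  add(add(Z, S^4(Z)), add(mul(SSZ, SSZ), add(Z, Z)))
  →2  add(S^4(Z), add(mul(SSZ, SSZ), add(Z, Z)))
  →3  S(add(SSSZ, add(mul(SSZ, SSZ), add(Z, Z))))
  →4  S(S(add(SSZ, add(mul(SSZ, SSZ), add(Z, Z)))))
  →5  S(S(S(add(SZ, add(mul(SSZ, SSZ), add(Z, Z))))))
  →6  S(S(S(S(add(Z, add(mul(SSZ, SSZ), add(Z, Z)))))))

Answer: after 6 steps: S(S(S(S(add(Z, add(mul(SSZ, SSZ), add(Z, Z)))))))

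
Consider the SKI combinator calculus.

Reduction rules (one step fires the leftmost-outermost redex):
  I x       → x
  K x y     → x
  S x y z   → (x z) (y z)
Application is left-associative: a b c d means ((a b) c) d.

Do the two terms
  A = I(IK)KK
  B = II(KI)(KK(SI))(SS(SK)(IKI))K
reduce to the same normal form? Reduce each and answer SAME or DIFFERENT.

Term A:
  start: I(IK)KK
  step 1: IKKK
  step 2: KKK
  step 3: K

Term B:
  start: II(KI)(KK(SI))(SS(SK)(IKI))K
  step 1: I(KI)(KK(SI))(SS(SK)(IKI))K
  step 2: KI(KK(SI))(SS(SK)(IKI))K
  step 3: I(SS(SK)(IKI))K
  step 4: SS(SK)(IKI)K
  step 5: S(IKI)(SK(IKI))K
  step 6: IKIK(SK(IKI)K)
  step 7: KIK(SK(IKI)K)
  step 8: I(SK(IKI)K)
  step 9: SK(IKI)K
  step 10: KK(IKIK)
  step 11: K

Answer: SAME — A ⇓ K, B ⇓ K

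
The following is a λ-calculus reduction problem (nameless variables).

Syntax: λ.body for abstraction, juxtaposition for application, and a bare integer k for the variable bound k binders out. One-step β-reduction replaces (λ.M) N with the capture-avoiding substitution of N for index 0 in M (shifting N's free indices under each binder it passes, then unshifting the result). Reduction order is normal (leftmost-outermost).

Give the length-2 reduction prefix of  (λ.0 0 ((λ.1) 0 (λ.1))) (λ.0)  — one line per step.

  start: (λ.0 0 ((λ.1) 0 (λ.1))) (λ.0)
  →1  (λ.0) (λ.0) ((λ.λ.0) (λ.0) (λ.λ.0))
  →2  (λ.0) ((λ.λ.0) (λ.0) (λ.λ.0))

Answer: after 2 steps: (λ.0) ((λ.λ.0) (λ.0) (λ.λ.0))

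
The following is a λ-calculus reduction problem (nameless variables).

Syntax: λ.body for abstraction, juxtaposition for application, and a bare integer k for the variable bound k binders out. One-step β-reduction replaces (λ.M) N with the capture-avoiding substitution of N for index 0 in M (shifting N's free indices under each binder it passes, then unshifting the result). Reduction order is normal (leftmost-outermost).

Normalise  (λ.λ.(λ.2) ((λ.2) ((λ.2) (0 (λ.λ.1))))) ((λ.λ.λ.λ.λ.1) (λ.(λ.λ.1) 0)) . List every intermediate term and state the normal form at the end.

Answer: normal form = λ.λ.λ.λ.λ.1  (in 3 steps)

Working:
  start: (λ.λ.(λ.2) ((λ.2) ((λ.2) (0 (λ.λ.1))))) ((λ.λ.λ.λ.λ.1) (λ.(λ.λ.1) 0))
  [1] λ.(λ.(λ.λ.λ.λ.λ.1) (λ.(λ.λ.1) 0)) ((λ.(λ.λ.λ.λ.λ.1) (λ.(λ.λ.1) 0)) ((λ.(λ.λ.λ.λ.λ.1) (λ.(λ.λ.1) 0)) (0 (λ.λ.1))))
  [2] λ.(λ.λ.λ.λ.λ.1) (λ.(λ.λ.1) 0)
  [3] λ.λ.λ.λ.λ.1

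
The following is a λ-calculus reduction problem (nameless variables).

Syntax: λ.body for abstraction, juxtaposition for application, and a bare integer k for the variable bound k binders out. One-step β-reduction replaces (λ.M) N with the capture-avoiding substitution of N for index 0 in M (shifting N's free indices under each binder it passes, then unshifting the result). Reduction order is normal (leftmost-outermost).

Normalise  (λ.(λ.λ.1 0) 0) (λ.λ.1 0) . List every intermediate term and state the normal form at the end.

Answer: normal form = λ.λ.1 0  (in 3 steps)

Reduction:
  start: (λ.(λ.λ.1 0) 0) (λ.λ.1 0)
  →1  (λ.λ.1 0) (λ.λ.1 0)
  →2  λ.(λ.λ.1 0) 0
  →3  λ.λ.1 0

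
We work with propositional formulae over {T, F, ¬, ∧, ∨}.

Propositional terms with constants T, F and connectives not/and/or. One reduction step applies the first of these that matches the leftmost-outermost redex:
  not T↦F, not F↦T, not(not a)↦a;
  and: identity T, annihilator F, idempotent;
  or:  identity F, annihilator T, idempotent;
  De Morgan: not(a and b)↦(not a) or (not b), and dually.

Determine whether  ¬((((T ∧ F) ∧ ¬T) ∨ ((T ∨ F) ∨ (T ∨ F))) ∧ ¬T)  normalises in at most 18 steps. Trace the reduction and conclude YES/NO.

  start: ¬((((T ∧ F) ∧ ¬T) ∨ ((T ∨ F) ∨ (T ∨ F))) ∧ ¬T)
  →1  ¬(((T ∧ F) ∧ ¬T) ∨ ((T ∨ F) ∨ (T ∨ F))) ∨ ¬¬T
  →2  (¬((T ∧ F) ∧ ¬T) ∧ ¬((T ∨ F) ∨ (T ∨ F))) ∨ ¬¬T
  →3  ((¬(T ∧ F) ∨ ¬¬T) ∧ ¬((T ∨ F) ∨ (T ∨ F))) ∨ ¬¬T
  →4  (((¬T ∨ ¬F) ∨ ¬¬T) ∧ ¬((T ∨ F) ∨ (T ∨ F))) ∨ ¬¬T
  →5  (((F ∨ ¬F) ∨ ¬¬T) ∧ ¬((T ∨ F) ∨ (T ∨ F))) ∨ ¬¬T
  →6  ((¬F ∨ ¬¬T) ∧ ¬((T ∨ F) ∨ (T ∨ F))) ∨ ¬¬T
  →7  ((T ∨ ¬¬T) ∧ ¬((T ∨ F) ∨ (T ∨ F))) ∨ ¬¬T
  →8  (T ∧ ¬((T ∨ F) ∨ (T ∨ F))) ∨ ¬¬T
  →9  ¬((T ∨ F) ∨ (T ∨ F)) ∨ ¬¬T
  →10  (¬(T ∨ F) ∧ ¬(T ∨ F)) ∨ ¬¬T
  →11  ¬(T ∨ F) ∨ ¬¬T
  →12  (¬T ∧ ¬F) ∨ ¬¬T
  →13  (F ∧ ¬F) ∨ ¬¬T
  →14  F ∨ ¬¬T
  →15  ¬¬T
  →16  T

Answer: YES — reaches normal form T in 16 ≤ 18 steps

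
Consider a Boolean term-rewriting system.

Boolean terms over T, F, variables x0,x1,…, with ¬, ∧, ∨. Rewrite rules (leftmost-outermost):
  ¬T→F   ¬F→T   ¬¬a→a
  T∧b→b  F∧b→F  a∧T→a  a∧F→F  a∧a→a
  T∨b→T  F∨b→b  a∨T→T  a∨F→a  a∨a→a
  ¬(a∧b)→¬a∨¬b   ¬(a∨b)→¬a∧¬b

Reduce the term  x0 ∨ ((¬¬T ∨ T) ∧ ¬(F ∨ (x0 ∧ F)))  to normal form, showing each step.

  start: x0 ∨ ((¬¬T ∨ T) ∧ ¬(F ∨ (x0 ∧ F)))
  →1  x0 ∨ (T ∧ ¬(F ∨ (x0 ∧ F)))
  →2  x0 ∨ ¬(F ∨ (x0 ∧ F))
  →3  x0 ∨ (¬F ∧ ¬(x0 ∧ F))
  →4  x0 ∨ (T ∧ ¬(x0 ∧ F))
  →5  x0 ∨ ¬(x0 ∧ F)
  →6  x0 ∨ (¬x0 ∨ ¬F)
  →7  x0 ∨ (¬x0 ∨ T)
  →8  x0 ∨ T
  →9  T

Answer: normal form = T  (in 9 steps)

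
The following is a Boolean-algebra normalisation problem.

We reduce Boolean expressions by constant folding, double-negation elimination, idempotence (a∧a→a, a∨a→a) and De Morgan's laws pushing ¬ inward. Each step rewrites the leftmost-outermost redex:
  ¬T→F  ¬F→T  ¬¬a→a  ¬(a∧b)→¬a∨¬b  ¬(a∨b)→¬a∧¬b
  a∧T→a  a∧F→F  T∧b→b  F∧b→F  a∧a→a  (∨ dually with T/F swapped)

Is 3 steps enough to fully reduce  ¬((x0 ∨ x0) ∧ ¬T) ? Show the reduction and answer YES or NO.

  start: ¬((x0 ∨ x0) ∧ ¬T)
  →1  ¬(x0 ∨ x0) ∨ ¬¬T
  →2  (¬x0 ∧ ¬x0) ∨ ¬¬T
  →3  ¬x0 ∨ ¬¬T

Answer: NO — after 3 steps the term is ¬x0 ∨ ¬¬T, not yet normal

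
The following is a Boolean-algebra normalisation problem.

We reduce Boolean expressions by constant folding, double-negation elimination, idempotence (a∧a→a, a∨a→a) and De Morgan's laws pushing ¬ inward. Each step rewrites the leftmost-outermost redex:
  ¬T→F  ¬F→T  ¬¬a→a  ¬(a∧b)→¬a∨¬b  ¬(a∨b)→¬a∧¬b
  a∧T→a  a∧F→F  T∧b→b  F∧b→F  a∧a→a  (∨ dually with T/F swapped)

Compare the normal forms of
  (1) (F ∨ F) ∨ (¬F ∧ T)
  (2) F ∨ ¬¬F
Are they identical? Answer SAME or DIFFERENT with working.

Answer: DIFFERENT — A ⇓ T, B ⇓ F

Reduction:
Term A:
  start: (F ∨ F) ∨ (¬F ∧ T)
  [1] F ∨ (¬F ∧ T)
  [2] ¬F ∧ T
  [3] ¬F
  [4] T

Term B:
  start: F ∨ ¬¬F
  [1] ¬¬F
  [2] F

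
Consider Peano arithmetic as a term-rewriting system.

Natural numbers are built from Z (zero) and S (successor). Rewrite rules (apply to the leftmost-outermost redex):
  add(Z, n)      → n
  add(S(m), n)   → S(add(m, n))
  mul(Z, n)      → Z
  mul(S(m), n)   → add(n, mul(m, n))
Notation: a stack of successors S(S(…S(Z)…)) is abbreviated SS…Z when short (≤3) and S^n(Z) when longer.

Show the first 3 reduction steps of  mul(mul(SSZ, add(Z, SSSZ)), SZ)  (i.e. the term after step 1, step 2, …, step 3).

Answer: after 3 steps: mul(S(add(SSZ, mul(SZ, add(Z, SSSZ)))), SZ)

Working:
  start: mul(mul(SSZ, add(Z, SSSZ)), SZ)
  step 1: mul(add(add(Z, SSSZ), mul(SZ, add(Z, SSSZ))), SZ)
  step 2: mul(add(SSSZ, mul(SZ, add(Z, SSSZ))), SZ)
  step 3: mul(S(add(SSZ, mul(SZ, add(Z, SSSZ)))), SZ)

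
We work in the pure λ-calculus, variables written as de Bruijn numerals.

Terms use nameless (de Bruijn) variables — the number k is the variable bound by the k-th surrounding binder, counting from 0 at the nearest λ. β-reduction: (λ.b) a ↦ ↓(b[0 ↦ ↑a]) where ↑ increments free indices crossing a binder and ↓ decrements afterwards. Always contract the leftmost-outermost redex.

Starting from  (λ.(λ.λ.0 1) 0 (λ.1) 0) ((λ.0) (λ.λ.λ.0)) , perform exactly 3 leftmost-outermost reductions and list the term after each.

  start: (λ.(λ.λ.0 1) 0 (λ.1) 0) ((λ.0) (λ.λ.λ.0))
  [1] (λ.λ.0 1) ((λ.0) (λ.λ.λ.0)) (λ.(λ.0) (λ.λ.λ.0)) ((λ.0) (λ.λ.λ.0))
  [2] (λ.0 ((λ.0) (λ.λ.λ.0))) (λ.(λ.0) (λ.λ.λ.0)) ((λ.0) (λ.λ.λ.0))
  [3] (λ.(λ.0) (λ.λ.λ.0)) ((λ.0) (λ.λ.λ.0)) ((λ.0) (λ.λ.λ.0))

Answer: after 3 steps: (λ.(λ.0) (λ.λ.λ.0)) ((λ.0) (λ.λ.λ.0)) ((λ.0) (λ.λ.λ.0))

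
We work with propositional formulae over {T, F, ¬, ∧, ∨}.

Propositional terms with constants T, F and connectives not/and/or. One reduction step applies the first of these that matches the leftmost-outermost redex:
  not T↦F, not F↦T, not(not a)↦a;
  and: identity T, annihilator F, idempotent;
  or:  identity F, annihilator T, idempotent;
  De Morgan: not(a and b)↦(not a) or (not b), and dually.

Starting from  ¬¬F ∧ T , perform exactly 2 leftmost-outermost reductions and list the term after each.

Answer: after 2 steps: F

Working:
  start: ¬¬F ∧ T
  [1] ¬¬F
  [2] F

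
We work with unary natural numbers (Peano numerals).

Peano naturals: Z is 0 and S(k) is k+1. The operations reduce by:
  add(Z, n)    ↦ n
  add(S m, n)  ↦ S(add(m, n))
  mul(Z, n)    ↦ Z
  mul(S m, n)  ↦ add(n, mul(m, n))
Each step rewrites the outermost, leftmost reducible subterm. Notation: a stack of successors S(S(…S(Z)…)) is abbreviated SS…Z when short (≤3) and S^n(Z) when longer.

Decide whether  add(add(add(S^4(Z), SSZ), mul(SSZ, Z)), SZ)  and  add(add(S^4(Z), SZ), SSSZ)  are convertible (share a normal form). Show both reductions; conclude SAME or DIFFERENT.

Answer: DIFFERENT — A ⇓ S^7(Z), B ⇓ S^8(Z)

Derivation:
Term A:
  start: add(add(add(S^4(Z), SSZ), mul(SSZ, Z)), SZ)
  [1] add(add(S(add(SSSZ, SSZ)), mul(SSZ, Z)), SZ)
  [2] add(S(add(add(SSSZ, SSZ), mul(SSZ, Z))), SZ)
  [3] S(add(add(add(SSSZ, SSZ), mul(SSZ, Z)), SZ))
  [4] S(add(add(S(add(SSZ, SSZ)), mul(SSZ, Z)), SZ))
  [5] S(add(S(add(add(SSZ, SSZ), mul(SSZ, Z))), SZ))
  [6] S(S(add(add(add(SSZ, SSZ), mul(SSZ, Z)), SZ)))
  [7] S(S(add(add(S(add(SZ, SSZ)), mul(SSZ, Z)), SZ)))
  [8] S(S(add(S(add(add(SZ, SSZ), mul(SSZ, Z))), SZ)))
  [9] S(S(S(add(add(add(SZ, SSZ), mul(SSZ, Z)), SZ))))
  [10] S(S(S(add(add(S(add(Z, SSZ)), mul(SSZ, Z)), SZ))))
  [11] S(S(S(add(S(add(add(Z, SSZ), mul(SSZ, Z))), SZ))))
  [12] S(S(S(S(add(add(add(Z, SSZ), mul(SSZ, Z)), SZ)))))
  [13] S(S(S(S(add(add(SSZ, mul(SSZ, Z)), SZ)))))
  [14] S(S(S(S(add(S(add(SZ, mul(SSZ, Z))), SZ)))))
  [15] S(S(S(S(S(add(add(SZ, mul(SSZ, Z)), SZ))))))
  [16] S(S(S(S(S(add(S(add(Z, mul(SSZ, Z))), SZ))))))
  [17] S(S(S(S(S(S(add(add(Z, mul(SSZ, Z)), SZ)))))))
  [18] S(S(S(S(S(S(add(mul(SSZ, Z), SZ)))))))
  [19] S(S(S(S(S(S(add(add(Z, mul(SZ, Z)), SZ)))))))
  [20] S(S(S(S(S(S(add(mul(SZ, Z), SZ)))))))
  [21] S(S(S(S(S(S(add(add(Z, mul(Z, Z)), SZ)))))))
  [22] S(S(S(S(S(S(add(mul(Z, Z), SZ)))))))
  [23] S(S(S(S(S(S(add(Z, SZ)))))))
  [24] S^7(Z)

Term B:
  start: add(add(S^4(Z), SZ), SSSZ)
  [1] add(S(add(SSSZ, SZ)), SSSZ)
  [2] S(add(add(SSSZ, SZ), SSSZ))
  [3] S(add(S(add(SSZ, SZ)), SSSZ))
  [4] S(S(add(add(SSZ, SZ), SSSZ)))
  [5] S(S(add(S(add(SZ, SZ)), SSSZ)))
  [6] S(S(S(add(add(SZ, SZ), SSSZ))))
  [7] S(S(S(add(S(add(Z, SZ)), SSSZ))))
  [8] S(S(S(S(add(add(Z, SZ), SSSZ)))))
  [9] S(S(S(S(add(SZ, SSSZ)))))
  [10] S(S(S(S(S(add(Z, SSSZ))))))
  [11] S^8(Z)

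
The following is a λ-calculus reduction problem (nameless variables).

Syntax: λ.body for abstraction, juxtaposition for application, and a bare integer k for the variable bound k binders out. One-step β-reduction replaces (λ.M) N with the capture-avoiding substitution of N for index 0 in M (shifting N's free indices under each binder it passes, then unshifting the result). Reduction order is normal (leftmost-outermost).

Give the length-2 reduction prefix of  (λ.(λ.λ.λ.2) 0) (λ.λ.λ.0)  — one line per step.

  start: (λ.(λ.λ.λ.2) 0) (λ.λ.λ.0)
  →1  (λ.λ.λ.2) (λ.λ.λ.0)
  →2  λ.λ.λ.λ.λ.0

Answer: after 2 steps: λ.λ.λ.λ.λ.0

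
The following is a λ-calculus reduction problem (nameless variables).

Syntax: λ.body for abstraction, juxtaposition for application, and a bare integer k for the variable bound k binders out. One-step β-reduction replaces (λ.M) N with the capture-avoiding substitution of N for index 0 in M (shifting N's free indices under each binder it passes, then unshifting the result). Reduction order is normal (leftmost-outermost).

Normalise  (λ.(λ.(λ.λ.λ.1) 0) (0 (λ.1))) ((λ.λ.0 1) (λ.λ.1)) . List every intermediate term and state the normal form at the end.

  start: (λ.(λ.(λ.λ.λ.1) 0) (0 (λ.1))) ((λ.λ.0 1) (λ.λ.1))
  →1  (λ.(λ.λ.λ.1) 0) ((λ.λ.0 1) (λ.λ.1) (λ.(λ.λ.0 1) (λ.λ.1)))
  →2  (λ.λ.λ.1) ((λ.λ.0 1) (λ.λ.1) (λ.(λ.λ.0 1) (λ.λ.1)))
  →3  λ.λ.1

Answer: normal form = λ.λ.1  (in 3 steps)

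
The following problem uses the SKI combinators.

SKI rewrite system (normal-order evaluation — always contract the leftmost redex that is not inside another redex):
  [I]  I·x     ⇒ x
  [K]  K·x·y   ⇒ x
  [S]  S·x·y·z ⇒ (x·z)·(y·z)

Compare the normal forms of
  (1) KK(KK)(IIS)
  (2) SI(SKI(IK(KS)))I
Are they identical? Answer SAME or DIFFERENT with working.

Term A:
  start: KK(KK)(IIS)
  [1] K(IIS)
  [2] K(IS)
  [3] KS

Term B:
  start: SI(SKI(IK(KS)))I
  [1] II(SKI(IK(KS))I)
  [2] I(SKI(IK(KS))I)
  [3] SKI(IK(KS))I
  [4] K(IK(KS))(I(IK(KS)))I
  [5] IK(KS)I
  [6] K(KS)I
  [7] KS

Answer: SAME — A ⇓ KS, B ⇓ KS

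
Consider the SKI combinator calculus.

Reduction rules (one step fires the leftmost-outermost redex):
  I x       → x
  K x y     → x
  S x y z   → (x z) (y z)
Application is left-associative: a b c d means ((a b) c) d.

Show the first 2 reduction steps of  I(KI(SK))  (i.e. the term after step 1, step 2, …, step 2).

  start: I(KI(SK))
  [1] KI(SK)
  [2] I

Answer: after 2 steps: I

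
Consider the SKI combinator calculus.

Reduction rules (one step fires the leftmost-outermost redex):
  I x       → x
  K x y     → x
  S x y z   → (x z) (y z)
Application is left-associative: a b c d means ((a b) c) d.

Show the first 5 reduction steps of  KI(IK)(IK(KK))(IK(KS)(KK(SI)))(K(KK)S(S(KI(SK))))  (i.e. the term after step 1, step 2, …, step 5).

Answer: after 5 steps: K

Working:
  start: KI(IK)(IK(KK))(IK(KS)(KK(SI)))(K(KK)S(S(KI(SK))))
  →1  I(IK(KK))(IK(KS)(KK(SI)))(K(KK)S(S(KI(SK))))
  →2  IK(KK)(IK(KS)(KK(SI)))(K(KK)S(S(KI(SK))))
  →3  K(KK)(IK(KS)(KK(SI)))(K(KK)S(S(KI(SK))))
  →4  KK(K(KK)S(S(KI(SK))))
  →5  K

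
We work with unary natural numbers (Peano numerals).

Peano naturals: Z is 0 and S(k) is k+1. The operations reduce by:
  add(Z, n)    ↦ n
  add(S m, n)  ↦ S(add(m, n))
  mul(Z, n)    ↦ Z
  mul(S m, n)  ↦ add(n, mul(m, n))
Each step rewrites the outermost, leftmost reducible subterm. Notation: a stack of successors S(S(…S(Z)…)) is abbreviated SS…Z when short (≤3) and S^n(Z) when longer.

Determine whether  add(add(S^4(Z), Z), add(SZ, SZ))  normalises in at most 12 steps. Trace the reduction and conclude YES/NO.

  start: add(add(S^4(Z), Z), add(SZ, SZ))
  →1  add(S(add(SSSZ, Z)), add(SZ, SZ))
  →2  S(add(add(SSSZ, Z), add(SZ, SZ)))
  →3  S(add(S(add(SSZ, Z)), add(SZ, SZ)))
  →4  S(S(add(add(SSZ, Z), add(SZ, SZ))))
  →5  S(S(add(S(add(SZ, Z)), add(SZ, SZ))))
  →6  S(S(S(add(add(SZ, Z), add(SZ, SZ)))))
  →7  S(S(S(add(S(add(Z, Z)), add(SZ, SZ)))))
  →8  S(S(S(S(add(add(Z, Z), add(SZ, SZ))))))
  →9  S(S(S(S(add(Z, add(SZ, SZ))))))
  →10  S(S(S(S(add(SZ, SZ)))))
  →11  S(S(S(S(S(add(Z, SZ))))))
  →12  S^6(Z)

Answer: YES — reaches normal form S^6(Z) in 12 ≤ 12 steps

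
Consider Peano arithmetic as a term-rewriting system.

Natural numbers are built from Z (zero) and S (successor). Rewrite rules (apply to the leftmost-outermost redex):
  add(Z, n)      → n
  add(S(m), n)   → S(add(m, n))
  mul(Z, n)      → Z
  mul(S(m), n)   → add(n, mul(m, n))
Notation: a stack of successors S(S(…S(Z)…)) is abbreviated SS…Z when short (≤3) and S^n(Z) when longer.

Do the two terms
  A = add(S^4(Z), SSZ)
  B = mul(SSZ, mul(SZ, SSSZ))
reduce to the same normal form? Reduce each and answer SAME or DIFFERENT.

Answer: SAME — A ⇓ S^6(Z), B ⇓ S^6(Z)

Reduction:
Term A:
  start: add(S^4(Z), SSZ)
  →1  S(add(SSSZ, SSZ))
  →2  S(S(add(SSZ, SSZ)))
  →3  S(S(S(add(SZ, SSZ))))
  →4  S(S(S(S(add(Z, SSZ)))))
  →5  S^6(Z)

Term B:
  start: mul(SSZ, mul(SZ, SSSZ))
  →1  add(mul(SZ, SSSZ), mul(SZ, mul(SZ, SSSZ)))
  →2  add(add(SSSZ, mul(Z, SSSZ)), mul(SZ, mul(SZ, SSSZ)))
  →3  add(S(add(SSZ, mul(Z, SSSZ))), mul(SZ, mul(SZ, SSSZ)))
  →4  S(add(add(SSZ, mul(Z, SSSZ)), mul(SZ, mul(SZ, SSSZ))))
  →5  S(add(S(add(SZ, mul(Z, SSSZ))), mul(SZ, mul(SZ, SSSZ))))
  →6  S(S(add(add(SZ, mul(Z, SSSZ)), mul(SZ, mul(SZ, SSSZ)))))
  →7  S(S(add(S(add(Z, mul(Z, SSSZ))), mul(SZ, mul(SZ, SSSZ)))))
  →8  S(S(S(add(add(Z, mul(Z, SSSZ)), mul(SZ, mul(SZ, SSSZ))))))
  →9  S(S(S(add(mul(Z, SSSZ), mul(SZ, mul(SZ, SSSZ))))))
  →10  S(S(S(add(Z, mul(SZ, mul(SZ, SSSZ))))))
  →11  S(S(S(mul(SZ, mul(SZ, SSSZ)))))
  →12  S(S(S(add(mul(SZ, SSSZ), mul(Z, mul(SZ, SSSZ))))))
  →13  S(S(S(add(add(SSSZ, mul(Z, SSSZ)), mul(Z, mul(SZ, SSSZ))))))
  →14  S(S(S(add(S(add(SSZ, mul(Z, SSSZ))), mul(Z, mul(SZ, SSSZ))))))
  →15  S(S(S(S(add(add(SSZ, mul(Z, SSSZ)), mul(Z, mul(SZ, SSSZ)))))))
  →16  S(S(S(S(add(S(add(SZ, mul(Z, SSSZ))), mul(Z, mul(SZ, SSSZ)))))))
  →17  S(S(S(S(S(add(add(SZ, mul(Z, SSSZ)), mul(Z, mul(SZ, SSSZ))))))))
  →18  S(S(S(S(S(add(S(add(Z, mul(Z, SSSZ))), mul(Z, mul(SZ, SSSZ))))))))
  →19  S(S(S(S(S(S(add(add(Z, mul(Z, SSSZ)), mul(Z, mul(SZ, SSSZ)))))))))
  →20  S(S(S(S(S(S(add(mul(Z, SSSZ), mul(Z, mul(SZ, SSSZ)))))))))
  →21  S(S(S(S(S(S(add(Z, mul(Z, mul(SZ, SSSZ)))))))))
  →22  S(S(S(S(S(S(mul(Z, mul(SZ, SSSZ))))))))
  →23  S^6(Z)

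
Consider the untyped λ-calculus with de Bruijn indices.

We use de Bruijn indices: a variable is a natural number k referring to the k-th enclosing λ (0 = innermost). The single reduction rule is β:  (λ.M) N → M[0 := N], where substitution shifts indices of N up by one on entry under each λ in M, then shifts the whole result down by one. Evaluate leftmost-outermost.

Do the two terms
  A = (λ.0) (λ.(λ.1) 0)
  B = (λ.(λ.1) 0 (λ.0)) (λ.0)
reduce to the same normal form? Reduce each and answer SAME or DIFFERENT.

Term A:
  start: (λ.0) (λ.(λ.1) 0)
  →1  λ.(λ.1) 0
  →2  λ.0

Term B:
  start: (λ.(λ.1) 0 (λ.0)) (λ.0)
  →1  (λ.λ.0) (λ.0) (λ.0)
  →2  (λ.0) (λ.0)
  →3  λ.0

Answer: SAME — A ⇓ λ.0, B ⇓ λ.0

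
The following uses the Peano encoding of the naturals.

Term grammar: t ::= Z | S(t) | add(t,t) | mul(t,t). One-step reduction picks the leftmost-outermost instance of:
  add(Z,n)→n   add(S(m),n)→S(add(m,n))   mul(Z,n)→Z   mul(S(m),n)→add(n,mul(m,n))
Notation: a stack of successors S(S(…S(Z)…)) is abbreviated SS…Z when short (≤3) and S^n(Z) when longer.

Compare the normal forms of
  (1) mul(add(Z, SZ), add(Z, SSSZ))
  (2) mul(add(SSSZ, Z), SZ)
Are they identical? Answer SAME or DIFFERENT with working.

Answer: SAME — A ⇓ SSSZ, B ⇓ SSSZ

Reduction:
Term A:
  start: mul(add(Z, SZ), add(Z, SSSZ))
  [1] mul(SZ, add(Z, SSSZ))
  [2] add(add(Z, SSSZ), mul(Z, add(Z, SSSZ)))
  [3] add(SSSZ, mul(Z, add(Z, SSSZ)))
  [4] S(add(SSZ, mul(Z, add(Z, SSSZ))))
  [5] S(S(add(SZ, mul(Z, add(Z, SSSZ)))))
  [6] S(S(S(add(Z, mul(Z, add(Z, SSSZ))))))
  [7] S(S(S(mul(Z, add(Z, SSSZ)))))
  [8] SSSZ

Term B:
  start: mul(add(SSSZ, Z), SZ)
  [1] mul(S(add(SSZ, Z)), SZ)
  [2] add(SZ, mul(add(SSZ, Z), SZ))
  [3] S(add(Z, mul(add(SSZ, Z), SZ)))
  [4] S(mul(add(SSZ, Z), SZ))
  [5] S(mul(S(add(SZ, Z)), SZ))
  [6] S(add(SZ, mul(add(SZ, Z), SZ)))
  [7] S(S(add(Z, mul(add(SZ, Z), SZ))))
  [8] S(S(mul(add(SZ, Z), SZ)))
  [9] S(S(mul(S(add(Z, Z)), SZ)))
  [10] S(S(add(SZ, mul(add(Z, Z), SZ))))
  [11] S(S(S(add(Z, mul(add(Z, Z), SZ)))))
  [12] S(S(S(mul(add(Z, Z), SZ))))
  [13] S(S(S(mul(Z, SZ))))
  [14] SSSZ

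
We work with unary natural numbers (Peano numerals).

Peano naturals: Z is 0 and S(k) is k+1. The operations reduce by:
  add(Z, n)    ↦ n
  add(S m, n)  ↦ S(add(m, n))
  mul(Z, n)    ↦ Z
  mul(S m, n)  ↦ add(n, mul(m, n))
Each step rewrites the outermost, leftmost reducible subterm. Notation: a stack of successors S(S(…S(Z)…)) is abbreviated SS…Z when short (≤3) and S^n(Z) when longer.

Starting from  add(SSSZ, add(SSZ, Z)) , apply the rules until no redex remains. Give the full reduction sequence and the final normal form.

  start: add(SSSZ, add(SSZ, Z))
  step 1: S(add(SSZ, add(SSZ, Z)))
  step 2: S(S(add(SZ, add(SSZ, Z))))
  step 3: S(S(S(add(Z, add(SSZ, Z)))))
  step 4: S(S(S(add(SSZ, Z))))
  step 5: S(S(S(S(add(SZ, Z)))))
  step 6: S(S(S(S(S(add(Z, Z))))))
  step 7: S^5(Z)

Answer: normal form = S^5(Z)  (in 7 steps)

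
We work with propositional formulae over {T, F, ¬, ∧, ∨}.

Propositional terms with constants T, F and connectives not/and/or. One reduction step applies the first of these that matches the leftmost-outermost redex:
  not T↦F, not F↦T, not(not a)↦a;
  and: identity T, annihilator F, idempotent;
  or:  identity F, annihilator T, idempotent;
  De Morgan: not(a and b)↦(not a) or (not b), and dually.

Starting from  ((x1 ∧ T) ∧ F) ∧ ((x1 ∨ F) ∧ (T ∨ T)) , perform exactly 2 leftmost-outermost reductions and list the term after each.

Answer: after 2 steps: F

Reduction:
  start: ((x1 ∧ T) ∧ F) ∧ ((x1 ∨ F) ∧ (T ∨ T))
  [1] F ∧ ((x1 ∨ F) ∧ (T ∨ T))
  [2] F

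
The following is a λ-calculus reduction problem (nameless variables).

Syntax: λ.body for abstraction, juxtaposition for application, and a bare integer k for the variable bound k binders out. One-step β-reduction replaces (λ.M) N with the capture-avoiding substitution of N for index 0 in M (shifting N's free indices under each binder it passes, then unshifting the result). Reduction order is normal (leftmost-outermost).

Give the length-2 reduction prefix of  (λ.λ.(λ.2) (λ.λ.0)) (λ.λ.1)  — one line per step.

Answer: after 2 steps: λ.λ.λ.1

Reduction:
  start: (λ.λ.(λ.2) (λ.λ.0)) (λ.λ.1)
  [1] λ.(λ.λ.λ.1) (λ.λ.0)
  [2] λ.λ.λ.1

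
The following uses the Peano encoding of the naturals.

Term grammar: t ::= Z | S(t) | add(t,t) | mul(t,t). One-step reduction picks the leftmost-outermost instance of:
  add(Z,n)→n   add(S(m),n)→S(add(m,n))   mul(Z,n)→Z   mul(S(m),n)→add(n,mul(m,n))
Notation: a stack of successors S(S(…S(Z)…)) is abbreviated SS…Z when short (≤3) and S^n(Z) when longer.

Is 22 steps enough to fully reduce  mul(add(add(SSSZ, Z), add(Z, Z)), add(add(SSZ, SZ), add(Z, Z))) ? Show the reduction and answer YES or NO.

  start: mul(add(add(SSSZ, Z), add(Z, Z)), add(add(SSZ, SZ), add(Z, Z)))
  [1] mul(add(S(add(SSZ, Z)), add(Z, Z)), add(add(SSZ, SZ), add(Z, Z)))
  [2] mul(S(add(add(SSZ, Z), add(Z, Z))), add(add(SSZ, SZ), add(Z, Z)))
  [3] add(add(add(SSZ, SZ), add(Z, Z)), mul(add(add(SSZ, Z), add(Z, Z)), add(add(SSZ, SZ), add(Z, Z))))
  [4] add(add(S(add(SZ, SZ)), add(Z, Z)), mul(add(add(SSZ, Z), add(Z, Z)), add(add(SSZ, SZ), add(Z, Z))))
  [5] add(S(add(add(SZ, SZ), add(Z, Z))), mul(add(add(SSZ, Z), add(Z, Z)), add(add(SSZ, SZ), add(Z, Z))))
  [6] S(add(add(add(SZ, SZ), add(Z, Z)), mul(add(add(SSZ, Z), add(Z, Z)), add(add(SSZ, SZ), add(Z, Z)))))
  [7] S(add(add(S(add(Z, SZ)), add(Z, Z)), mul(add(add(SSZ, Z), add(Z, Z)), add(add(SSZ, SZ), add(Z, Z)))))
  [8] S(add(S(add(add(Z, SZ), add(Z, Z))), mul(add(add(SSZ, Z), add(Z, Z)), add(add(SSZ, SZ), add(Z, Z)))))
  [9] S(S(add(add(add(Z, SZ), add(Z, Z)), mul(add(add(SSZ, Z), add(Z, Z)), add(add(SSZ, SZ), add(Z, Z))))))
  [10] S(S(add(add(SZ, add(Z, Z)), mul(add(add(SSZ, Z), add(Z, Z)), add(add(SSZ, SZ), add(Z, Z))))))
  [11] S(S(add(S(add(Z, add(Z, Z))), mul(add(add(SSZ, Z), add(Z, Z)), add(add(SSZ, SZ), add(Z, Z))))))
  [12] S(S(S(add(add(Z, add(Z, Z)), mul(add(add(SSZ, Z), add(Z, Z)), add(add(SSZ, SZ), add(Z, Z)))))))
  [13] S(S(S(add(add(Z, Z), mul(add(add(SSZ, Z), add(Z, Z)), add(add(SSZ, SZ), add(Z, Z)))))))
  [14] S(S(S(add(Z, mul(add(add(SSZ, Z), add(Z, Z)), add(add(SSZ, SZ), add(Z, Z)))))))
  [15] S(S(S(mul(add(add(SSZ, Z), add(Z, Z)), add(add(SSZ, SZ), add(Z, Z))))))
  [16] S(S(S(mul(add(S(add(SZ, Z)), add(Z, Z)), add(add(SSZ, SZ), add(Z, Z))))))
  [17] S(S(S(mul(S(add(add(SZ, Z), add(Z, Z))), add(add(SSZ, SZ), add(Z, Z))))))
  [18] S(S(S(add(add(add(SSZ, SZ), add(Z, Z)), mul(add(add(SZ, Z), add(Z, Z)), add(add(SSZ, SZ), add(Z, Z)))))))
  [19] S(S(S(add(add(S(add(SZ, SZ)), add(Z, Z)), mul(add(add(SZ, Z), add(Z, Z)), add(add(SSZ, SZ), add(Z, Z)))))))
  [20] S(S(S(add(S(add(add(SZ, SZ), add(Z, Z))), mul(add(add(SZ, Z), add(Z, Z)), add(add(SSZ, SZ), add(Z, Z)))))))
  [21] S(S(S(S(add(add(add(SZ, SZ), add(Z, Z)), mul(add(add(SZ, Z), add(Z, Z)), add(add(SSZ, SZ), add(Z, Z))))))))
  [22] S(S(S(S(add(add(S(add(Z, SZ)), add(Z, Z)), mul(add(add(SZ, Z), add(Z, Z)), add(add(SSZ, SZ), add(Z, Z))))))))

Answer: NO — after 22 steps the term is S(S(S(S(add(add(S(add(Z, SZ)), add(Z, Z)), mul(add(add(SZ, Z), add(Z, Z)), add(add(SSZ, SZ), add(Z, Z)))))))), not yet normal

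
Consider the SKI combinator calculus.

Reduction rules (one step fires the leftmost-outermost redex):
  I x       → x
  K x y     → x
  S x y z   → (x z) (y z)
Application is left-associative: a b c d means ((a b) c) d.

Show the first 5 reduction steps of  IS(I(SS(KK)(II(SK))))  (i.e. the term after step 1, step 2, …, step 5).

Answer: after 5 steps: S(S(SK)(KK(II(SK))))

Reduction:
  start: IS(I(SS(KK)(II(SK))))
  →1  S(I(SS(KK)(II(SK))))
  →2  S(SS(KK)(II(SK)))
  →3  S(S(II(SK))(KK(II(SK))))
  →4  S(S(I(SK))(KK(II(SK))))
  →5  S(S(SK)(KK(II(SK))))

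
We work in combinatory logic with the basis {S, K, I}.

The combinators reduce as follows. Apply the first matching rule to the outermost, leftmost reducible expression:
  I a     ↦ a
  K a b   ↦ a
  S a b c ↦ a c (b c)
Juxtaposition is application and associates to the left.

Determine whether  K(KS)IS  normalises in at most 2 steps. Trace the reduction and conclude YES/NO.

  start: K(KS)IS
  →1  KSS
  →2  S

Answer: YES — reaches normal form S in 2 ≤ 2 steps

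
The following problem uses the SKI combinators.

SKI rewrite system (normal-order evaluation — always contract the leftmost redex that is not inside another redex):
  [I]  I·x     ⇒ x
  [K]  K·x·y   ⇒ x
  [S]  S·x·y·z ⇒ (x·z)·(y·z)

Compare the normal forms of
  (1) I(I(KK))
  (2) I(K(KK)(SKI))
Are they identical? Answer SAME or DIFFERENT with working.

Term A:
  start: I(I(KK))
  →1  I(KK)
  →2  KK

Term B:
  start: I(K(KK)(SKI))
  →1  K(KK)(SKI)
  →2  KK

Answer: SAME — A ⇓ KK, B ⇓ KK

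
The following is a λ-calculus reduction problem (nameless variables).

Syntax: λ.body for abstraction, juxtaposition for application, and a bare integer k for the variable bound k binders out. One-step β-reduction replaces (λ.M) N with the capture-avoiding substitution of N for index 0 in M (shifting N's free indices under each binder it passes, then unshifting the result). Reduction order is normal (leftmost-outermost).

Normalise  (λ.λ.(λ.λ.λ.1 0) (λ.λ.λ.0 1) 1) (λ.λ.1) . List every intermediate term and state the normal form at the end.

Answer: normal form = λ.λ.λ.1  (in 4 steps)

Working:
  start: (λ.λ.(λ.λ.λ.1 0) (λ.λ.λ.0 1) 1) (λ.λ.1)
  [1] λ.(λ.λ.λ.1 0) (λ.λ.λ.0 1) (λ.λ.1)
  [2] λ.(λ.λ.1 0) (λ.λ.1)
  [3] λ.λ.(λ.λ.1) 0
  [4] λ.λ.λ.1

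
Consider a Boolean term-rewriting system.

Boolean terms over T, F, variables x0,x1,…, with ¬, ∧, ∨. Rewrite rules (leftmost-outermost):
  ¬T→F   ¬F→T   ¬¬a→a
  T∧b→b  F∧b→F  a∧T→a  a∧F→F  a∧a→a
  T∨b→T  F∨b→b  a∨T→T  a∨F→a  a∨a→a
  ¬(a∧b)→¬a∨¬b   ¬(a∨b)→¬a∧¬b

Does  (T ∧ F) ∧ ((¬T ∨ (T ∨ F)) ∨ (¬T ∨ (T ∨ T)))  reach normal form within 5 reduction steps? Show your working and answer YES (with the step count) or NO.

  start: (T ∧ F) ∧ ((¬T ∨ (T ∨ F)) ∨ (¬T ∨ (T ∨ T)))
  [1] F ∧ ((¬T ∨ (T ∨ F)) ∨ (¬T ∨ (T ∨ T)))
  [2] F

Answer: YES — reaches normal form F in 2 ≤ 5 steps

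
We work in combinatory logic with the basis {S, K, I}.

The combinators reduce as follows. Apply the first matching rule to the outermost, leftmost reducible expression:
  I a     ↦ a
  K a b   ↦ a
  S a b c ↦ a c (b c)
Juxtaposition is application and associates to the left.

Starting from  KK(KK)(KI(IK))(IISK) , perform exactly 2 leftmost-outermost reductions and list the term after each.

  start: KK(KK)(KI(IK))(IISK)
  step 1: K(KI(IK))(IISK)
  step 2: KI(IK)

Answer: after 2 steps: KI(IK)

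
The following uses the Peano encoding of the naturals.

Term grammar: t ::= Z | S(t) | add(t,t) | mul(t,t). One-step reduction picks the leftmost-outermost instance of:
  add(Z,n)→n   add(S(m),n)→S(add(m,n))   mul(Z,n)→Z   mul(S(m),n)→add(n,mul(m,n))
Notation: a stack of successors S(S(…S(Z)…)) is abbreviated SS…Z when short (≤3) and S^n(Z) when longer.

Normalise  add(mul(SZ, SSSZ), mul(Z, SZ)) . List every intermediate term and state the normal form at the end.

Answer: normal form = SSSZ  (in 11 steps)

Derivation:
  start: add(mul(SZ, SSSZ), mul(Z, SZ))
  →1  add(add(SSSZ, mul(Z, SSSZ)), mul(Z, SZ))
  →2  add(S(add(SSZ, mul(Z, SSSZ))), mul(Z, SZ))
  →3  S(add(add(SSZ, mul(Z, SSSZ)), mul(Z, SZ)))
  →4  S(add(S(add(SZ, mul(Z, SSSZ))), mul(Z, SZ)))
  →5  S(S(add(add(SZ, mul(Z, SSSZ)), mul(Z, SZ))))
  →6  S(S(add(S(add(Z, mul(Z, SSSZ))), mul(Z, SZ))))
  →7  S(S(S(add(add(Z, mul(Z, SSSZ)), mul(Z, SZ)))))
  →8  S(S(S(add(mul(Z, SSSZ), mul(Z, SZ)))))
  →9  S(S(S(add(Z, mul(Z, SZ)))))
  →10  S(S(S(mul(Z, SZ))))
  →11  SSSZ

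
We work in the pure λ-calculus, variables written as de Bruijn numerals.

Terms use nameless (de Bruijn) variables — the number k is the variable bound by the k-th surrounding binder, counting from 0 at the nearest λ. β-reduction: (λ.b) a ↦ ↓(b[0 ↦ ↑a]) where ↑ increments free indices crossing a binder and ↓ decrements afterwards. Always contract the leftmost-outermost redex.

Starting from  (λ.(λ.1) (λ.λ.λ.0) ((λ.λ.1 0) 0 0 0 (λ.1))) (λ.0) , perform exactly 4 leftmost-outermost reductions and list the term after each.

Answer: after 4 steps: (λ.(λ.0) 0) (λ.0) (λ.0) (λ.λ.0)

Reduction:
  start: (λ.(λ.1) (λ.λ.λ.0) ((λ.λ.1 0) 0 0 0 (λ.1))) (λ.0)
  →1  (λ.λ.0) (λ.λ.λ.0) ((λ.λ.1 0) (λ.0) (λ.0) (λ.0) (λ.λ.0))
  →2  (λ.0) ((λ.λ.1 0) (λ.0) (λ.0) (λ.0) (λ.λ.0))
  →3  (λ.λ.1 0) (λ.0) (λ.0) (λ.0) (λ.λ.0)
  →4  (λ.(λ.0) 0) (λ.0) (λ.0) (λ.λ.0)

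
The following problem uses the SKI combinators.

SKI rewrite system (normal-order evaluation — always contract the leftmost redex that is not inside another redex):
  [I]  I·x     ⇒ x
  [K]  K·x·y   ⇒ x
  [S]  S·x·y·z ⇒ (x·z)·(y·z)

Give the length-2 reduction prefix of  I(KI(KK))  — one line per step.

  start: I(KI(KK))
  →1  KI(KK)
  →2  I

Answer: after 2 steps: I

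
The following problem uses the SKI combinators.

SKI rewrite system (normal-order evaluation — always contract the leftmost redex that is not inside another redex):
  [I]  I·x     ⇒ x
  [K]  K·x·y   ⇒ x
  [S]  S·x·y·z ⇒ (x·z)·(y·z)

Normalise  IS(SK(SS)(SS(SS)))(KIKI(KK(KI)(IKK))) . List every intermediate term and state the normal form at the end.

Answer: normal form = S(SS(SS))(K(KK))  (in 8 steps)

Derivation:
  start: IS(SK(SS)(SS(SS)))(KIKI(KK(KI)(IKK)))
  [1] S(SK(SS)(SS(SS)))(KIKI(KK(KI)(IKK)))
  [2] S(K(SS(SS))(SS(SS(SS))))(KIKI(KK(KI)(IKK)))
  [3] S(SS(SS))(KIKI(KK(KI)(IKK)))
  [4] S(SS(SS))(II(KK(KI)(IKK)))
  [5] S(SS(SS))(I(KK(KI)(IKK)))
  [6] S(SS(SS))(KK(KI)(IKK))
  [7] S(SS(SS))(K(IKK))
  [8] S(SS(SS))(K(KK))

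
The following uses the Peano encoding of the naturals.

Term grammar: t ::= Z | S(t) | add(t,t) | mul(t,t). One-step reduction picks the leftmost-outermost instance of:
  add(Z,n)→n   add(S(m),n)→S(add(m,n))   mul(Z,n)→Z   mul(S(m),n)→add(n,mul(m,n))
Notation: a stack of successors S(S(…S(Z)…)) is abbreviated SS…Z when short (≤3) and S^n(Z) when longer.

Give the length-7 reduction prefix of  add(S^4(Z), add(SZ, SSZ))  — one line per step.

  start: add(S^4(Z), add(SZ, SSZ))
  →1  S(add(SSSZ, add(SZ, SSZ)))
  →2  S(S(add(SSZ, add(SZ, SSZ))))
  →3  S(S(S(add(SZ, add(SZ, SSZ)))))
  →4  S(S(S(S(add(Z, add(SZ, SSZ))))))
  →5  S(S(S(S(add(SZ, SSZ)))))
  →6  S(S(S(S(S(add(Z, SSZ))))))
  →7  S^7(Z)

Answer: after 7 steps: S^7(Z)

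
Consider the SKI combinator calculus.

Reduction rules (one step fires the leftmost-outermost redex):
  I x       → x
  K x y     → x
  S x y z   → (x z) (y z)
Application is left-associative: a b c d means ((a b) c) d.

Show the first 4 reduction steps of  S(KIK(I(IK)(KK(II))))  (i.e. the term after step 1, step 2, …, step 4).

  start: S(KIK(I(IK)(KK(II))))
  [1] S(I(I(IK)(KK(II))))
  [2] S(I(IK)(KK(II)))
  [3] S(IK(KK(II)))
  [4] S(K(KK(II)))

Answer: after 4 steps: S(K(KK(II)))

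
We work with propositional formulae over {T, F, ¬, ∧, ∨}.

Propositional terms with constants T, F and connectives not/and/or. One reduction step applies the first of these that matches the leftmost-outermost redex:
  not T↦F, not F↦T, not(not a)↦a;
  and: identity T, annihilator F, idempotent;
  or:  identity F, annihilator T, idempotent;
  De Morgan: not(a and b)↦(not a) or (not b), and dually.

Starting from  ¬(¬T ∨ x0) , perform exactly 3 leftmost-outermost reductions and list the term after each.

  start: ¬(¬T ∨ x0)
  [1] ¬¬T ∧ ¬x0
  [2] T ∧ ¬x0
  [3] ¬x0

Answer: after 3 steps: ¬x0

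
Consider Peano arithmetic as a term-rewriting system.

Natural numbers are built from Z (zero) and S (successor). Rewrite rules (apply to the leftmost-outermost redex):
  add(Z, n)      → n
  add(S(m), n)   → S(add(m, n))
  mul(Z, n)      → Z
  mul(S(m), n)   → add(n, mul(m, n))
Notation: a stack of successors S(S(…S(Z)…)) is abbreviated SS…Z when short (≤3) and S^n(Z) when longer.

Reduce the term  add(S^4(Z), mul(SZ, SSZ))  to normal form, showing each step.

Answer: normal form = S^6(Z)  (in 10 steps)

Reduction:
  start: add(S^4(Z), mul(SZ, SSZ))
  step 1: S(add(SSSZ, mul(SZ, SSZ)))
  step 2: S(S(add(SSZ, mul(SZ, SSZ))))
  step 3: S(S(S(add(SZ, mul(SZ, SSZ)))))
  step 4: S(S(S(S(add(Z, mul(SZ, SSZ))))))
  step 5: S(S(S(S(mul(SZ, SSZ)))))
  step 6: S(S(S(S(add(SSZ, mul(Z, SSZ))))))
  step 7: S(S(S(S(S(add(SZ, mul(Z, SSZ)))))))
  step 8: S(S(S(S(S(S(add(Z, mul(Z, SSZ))))))))
  step 9: S(S(S(S(S(S(mul(Z, SSZ)))))))
  step 10: S^6(Z)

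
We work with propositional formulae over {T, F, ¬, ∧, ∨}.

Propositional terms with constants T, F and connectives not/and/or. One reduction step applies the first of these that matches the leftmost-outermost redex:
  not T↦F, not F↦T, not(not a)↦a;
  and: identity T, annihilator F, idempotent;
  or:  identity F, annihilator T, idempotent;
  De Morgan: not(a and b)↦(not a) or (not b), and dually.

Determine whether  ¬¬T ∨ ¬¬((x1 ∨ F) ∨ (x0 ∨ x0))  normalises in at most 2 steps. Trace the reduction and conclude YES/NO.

Answer: YES — reaches normal form T in 2 ≤ 2 steps

Reduction:
  start: ¬¬T ∨ ¬¬((x1 ∨ F) ∨ (x0 ∨ x0))
  [1] T ∨ ¬¬((x1 ∨ F) ∨ (x0 ∨ x0))
  [2] T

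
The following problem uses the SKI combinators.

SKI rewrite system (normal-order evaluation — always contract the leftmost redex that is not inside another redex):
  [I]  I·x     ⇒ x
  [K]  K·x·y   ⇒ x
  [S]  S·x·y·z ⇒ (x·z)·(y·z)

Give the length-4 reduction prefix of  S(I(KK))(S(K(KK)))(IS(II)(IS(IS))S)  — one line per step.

  start: S(I(KK))(S(K(KK)))(IS(II)(IS(IS))S)
  step 1: I(KK)(IS(II)(IS(IS))S)(S(K(KK))(IS(II)(IS(IS))S))
  step 2: KK(IS(II)(IS(IS))S)(S(K(KK))(IS(II)(IS(IS))S))
  step 3: K(S(K(KK))(IS(II)(IS(IS))S))
  step 4: K(S(K(KK))(S(II)(IS(IS))S))

Answer: after 4 steps: K(S(K(KK))(S(II)(IS(IS))S))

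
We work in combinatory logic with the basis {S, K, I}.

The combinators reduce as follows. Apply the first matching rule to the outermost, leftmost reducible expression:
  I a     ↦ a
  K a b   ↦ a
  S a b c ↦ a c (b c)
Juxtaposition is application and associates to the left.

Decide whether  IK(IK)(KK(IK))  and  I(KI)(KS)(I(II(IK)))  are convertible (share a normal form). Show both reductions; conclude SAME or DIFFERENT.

Answer: SAME — A ⇓ K, B ⇓ K

Working:
Term A:
  start: IK(IK)(KK(IK))
  step 1: K(IK)(KK(IK))
  step 2: IK
  step 3: K

Term B:
  start: I(KI)(KS)(I(II(IK)))
  step 1: KI(KS)(I(II(IK)))
  step 2: I(I(II(IK)))
  step 3: I(II(IK))
  step 4: II(IK)
  step 5: I(IK)
  step 6: IK
  step 7: K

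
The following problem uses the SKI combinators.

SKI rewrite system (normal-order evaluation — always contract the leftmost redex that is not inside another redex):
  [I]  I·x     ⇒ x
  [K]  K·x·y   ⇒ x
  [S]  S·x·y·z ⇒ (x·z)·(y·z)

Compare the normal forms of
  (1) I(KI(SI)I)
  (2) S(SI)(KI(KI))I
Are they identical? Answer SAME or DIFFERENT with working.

Term A:
  start: I(KI(SI)I)
  →1  KI(SI)I
  →2  II
  →3  I

Term B:
  start: S(SI)(KI(KI))I
  →1  SII(KI(KI)I)
  →2  I(KI(KI)I)(I(KI(KI)I))
  →3  KI(KI)I(I(KI(KI)I))
  →4  II(I(KI(KI)I))
  →5  I(I(KI(KI)I))
  →6  I(KI(KI)I)
  →7  KI(KI)I
  →8  II
  →9  I

Answer: SAME — A ⇓ I, B ⇓ I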